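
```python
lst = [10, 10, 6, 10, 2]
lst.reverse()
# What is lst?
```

[2, 10, 6, 10, 10]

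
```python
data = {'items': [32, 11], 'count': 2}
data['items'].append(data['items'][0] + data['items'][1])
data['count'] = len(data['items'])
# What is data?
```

After line 1: data = {'items': [32, 11], 'count': 2}
After line 2 (append 32 + 11 = 43): data = {'items': [32, 11, 43], 'count': 2}
After line 3 (count = len(items) = 3): data = {'items': [32, 11, 43], 'count': 3}

{'items': [32, 11, 43], 'count': 3}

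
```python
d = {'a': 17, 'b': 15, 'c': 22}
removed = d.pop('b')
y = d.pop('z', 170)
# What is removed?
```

After line 1: d = {'a': 17, 'b': 15, 'c': 22}
After line 2 (pop 'b' returns 15): d = {'a': 17, 'c': 22}, removed = 15
After line 3 (pop 'z' missing, returns default 170): d = {'a': 17, 'c': 22}, y = 170

15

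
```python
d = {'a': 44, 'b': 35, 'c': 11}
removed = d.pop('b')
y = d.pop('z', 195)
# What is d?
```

After line 1: d = {'a': 44, 'b': 35, 'c': 11}
After line 2 (pop 'b' returns 35): d = {'a': 44, 'c': 11}, removed = 35
After line 3 (pop 'z' missing, returns default 195): d = {'a': 44, 'c': 11}, y = 195

{'a': 44, 'c': 11}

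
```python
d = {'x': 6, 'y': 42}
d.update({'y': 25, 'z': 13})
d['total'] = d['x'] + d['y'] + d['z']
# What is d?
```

After line 1: d = {'x': 6, 'y': 42}
After line 2 (y overwritten, z added): d = {'x': 6, 'y': 25, 'z': 13}
After line 3 (total = 6 + 25 + 13 = 44): d = {'x': 6, 'y': 25, 'z': 13, 'total': 44}

{'x': 6, 'y': 25, 'z': 13, 'total': 44}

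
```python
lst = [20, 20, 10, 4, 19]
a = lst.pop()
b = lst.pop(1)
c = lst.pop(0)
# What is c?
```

After line 1: lst = [20, 20, 10, 4, 19]
After line 2 (pop() -> a = 19): lst = [20, 20, 10, 4]
After line 3 (pop(1) -> b = 20): lst = [20, 10, 4]
After line 4 (pop(0) -> c = 20): lst = [10, 4]

20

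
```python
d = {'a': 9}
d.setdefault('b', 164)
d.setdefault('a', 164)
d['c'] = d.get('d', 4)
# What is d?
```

After line 1: d = {'a': 9}
After line 2 (setdefault adds 'b'=164): d = {'a': 9, 'b': 164}
After line 3 (setdefault 'a' no-op, already exists): d = {'a': 9, 'b': 164}
After line 4 (get('d', 4) returns default since 'd' not in d): d = {'a': 9, 'b': 164, 'c': 4}

{'a': 9, 'b': 164, 'c': 4}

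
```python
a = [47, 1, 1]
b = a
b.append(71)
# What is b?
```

After line 1: a = [47, 1, 1]
After line 2 (b = a is an alias, same object): a = [47, 1, 1], b = [47, 1, 1]
After line 3 (b.append mutates the shared list): a = [47, 1, 1, 71], b = [47, 1, 1, 71]

[47, 1, 1, 71]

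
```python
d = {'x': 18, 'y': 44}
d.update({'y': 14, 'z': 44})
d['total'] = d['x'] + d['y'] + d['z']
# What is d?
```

After line 1: d = {'x': 18, 'y': 44}
After line 2 (y overwritten, z added): d = {'x': 18, 'y': 14, 'z': 44}
After line 3 (total = 18 + 14 + 44 = 76): d = {'x': 18, 'y': 14, 'z': 44, 'total': 76}

{'x': 18, 'y': 14, 'z': 44, 'total': 76}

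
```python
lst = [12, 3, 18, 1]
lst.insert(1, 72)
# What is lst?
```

[12, 72, 3, 18, 1]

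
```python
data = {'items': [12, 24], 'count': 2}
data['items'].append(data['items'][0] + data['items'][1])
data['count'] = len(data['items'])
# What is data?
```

After line 1: data = {'items': [12, 24], 'count': 2}
After line 2 (append 12 + 24 = 36): data = {'items': [12, 24, 36], 'count': 2}
After line 3 (count = len(items) = 3): data = {'items': [12, 24, 36], 'count': 3}

{'items': [12, 24, 36], 'count': 3}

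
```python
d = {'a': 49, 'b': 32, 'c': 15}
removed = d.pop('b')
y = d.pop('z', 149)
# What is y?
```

After line 1: d = {'a': 49, 'b': 32, 'c': 15}
After line 2 (pop 'b' returns 32): d = {'a': 49, 'c': 15}, removed = 32
After line 3 (pop 'z' missing, returns default 149): d = {'a': 49, 'c': 15}, y = 149

149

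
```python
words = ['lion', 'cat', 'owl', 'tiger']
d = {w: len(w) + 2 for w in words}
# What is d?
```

{'lion': 6, 'cat': 5, 'owl': 5, 'tiger': 7}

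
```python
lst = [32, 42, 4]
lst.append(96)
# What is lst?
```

[32, 42, 4, 96]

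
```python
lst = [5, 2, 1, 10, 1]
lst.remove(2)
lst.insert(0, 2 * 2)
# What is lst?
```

After line 1: lst = [5, 2, 1, 10, 1]
After line 2 (remove first 2): lst = [5, 1, 10, 1]
After line 3 (insert 4 at index 0): lst = [4, 5, 1, 10, 1]

[4, 5, 1, 10, 1]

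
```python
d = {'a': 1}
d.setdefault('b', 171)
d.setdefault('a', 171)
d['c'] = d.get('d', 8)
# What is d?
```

After line 1: d = {'a': 1}
After line 2 (setdefault adds 'b'=171): d = {'a': 1, 'b': 171}
After line 3 (setdefault 'a' no-op, already exists): d = {'a': 1, 'b': 171}
After line 4 (get('d', 8) returns default since 'd' not in d): d = {'a': 1, 'b': 171, 'c': 8}

{'a': 1, 'b': 171, 'c': 8}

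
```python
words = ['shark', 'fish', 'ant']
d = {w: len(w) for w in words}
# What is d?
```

{'shark': 5, 'fish': 4, 'ant': 3}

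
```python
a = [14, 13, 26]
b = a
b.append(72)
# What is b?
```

After line 1: a = [14, 13, 26]
After line 2 (b = a is an alias, same object): a = [14, 13, 26], b = [14, 13, 26]
After line 3 (b.append mutates the shared list): a = [14, 13, 26, 72], b = [14, 13, 26, 72]

[14, 13, 26, 72]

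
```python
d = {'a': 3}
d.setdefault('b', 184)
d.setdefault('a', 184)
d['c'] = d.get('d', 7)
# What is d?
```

After line 1: d = {'a': 3}
After line 2 (setdefault adds 'b'=184): d = {'a': 3, 'b': 184}
After line 3 (setdefault 'a' no-op, already exists): d = {'a': 3, 'b': 184}
After line 4 (get('d', 7) returns default since 'd' not in d): d = {'a': 3, 'b': 184, 'c': 7}

{'a': 3, 'b': 184, 'c': 7}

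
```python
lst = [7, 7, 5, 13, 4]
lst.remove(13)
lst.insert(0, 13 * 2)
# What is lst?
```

After line 1: lst = [7, 7, 5, 13, 4]
After line 2 (remove first 13): lst = [7, 7, 5, 4]
After line 3 (insert 26 at index 0): lst = [26, 7, 7, 5, 4]

[26, 7, 7, 5, 4]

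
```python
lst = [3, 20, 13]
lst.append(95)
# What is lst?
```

[3, 20, 13, 95]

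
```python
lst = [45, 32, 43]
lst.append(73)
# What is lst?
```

[45, 32, 43, 73]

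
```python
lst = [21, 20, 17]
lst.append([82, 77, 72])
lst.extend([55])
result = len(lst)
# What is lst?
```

After line 1: lst = [21, 20, 17]
After line 2 (append adds [82, 77, 72] as single element): lst = [21, 20, 17, [82, 77, 72]]
After line 3 (extend unpacks [55], adds 55): lst = [21, 20, 17, [82, 77, 72], 55]
After line 4: result = len(lst) = 5

[21, 20, 17, [82, 77, 72], 55]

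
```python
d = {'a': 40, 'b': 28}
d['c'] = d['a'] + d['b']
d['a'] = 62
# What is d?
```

After line 1: d = {'a': 40, 'b': 28}
After line 2 (d['c'] = 40 + 28): d = {'a': 40, 'b': 28, 'c': 68}
After line 3: d = {'a': 62, 'b': 28, 'c': 68}

{'a': 62, 'b': 28, 'c': 68}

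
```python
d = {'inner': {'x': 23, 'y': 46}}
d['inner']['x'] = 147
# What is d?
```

After line 1: d = {'inner': {'x': 23, 'y': 46}}
After line 2 (inner x overwritten): d = {'inner': {'x': 147, 'y': 46}}

{'inner': {'x': 147, 'y': 46}}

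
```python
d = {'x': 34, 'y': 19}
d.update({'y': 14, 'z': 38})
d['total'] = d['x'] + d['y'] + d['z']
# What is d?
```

After line 1: d = {'x': 34, 'y': 19}
After line 2 (y overwritten, z added): d = {'x': 34, 'y': 14, 'z': 38}
After line 3 (total = 34 + 14 + 38 = 86): d = {'x': 34, 'y': 14, 'z': 38, 'total': 86}

{'x': 34, 'y': 14, 'z': 38, 'total': 86}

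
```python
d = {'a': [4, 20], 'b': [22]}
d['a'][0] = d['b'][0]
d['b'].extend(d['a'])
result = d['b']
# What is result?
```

After line 1: d = {'a': [4, 20], 'b': [22]}
After line 2 (a[0] = b[0] = 22): d = {'a': [22, 20], 'b': [22]}
After line 3 (b.extend(a) appends [22, 20]): d = {'a': [22, 20], 'b': [22, 22, 20]}
After line 4: result = d['b'] = [22, 22, 20]

[22, 22, 20]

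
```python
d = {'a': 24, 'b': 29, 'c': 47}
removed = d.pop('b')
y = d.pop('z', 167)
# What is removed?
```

After line 1: d = {'a': 24, 'b': 29, 'c': 47}
After line 2 (pop 'b' returns 29): d = {'a': 24, 'c': 47}, removed = 29
After line 3 (pop 'z' missing, returns default 167): d = {'a': 24, 'c': 47}, y = 167

29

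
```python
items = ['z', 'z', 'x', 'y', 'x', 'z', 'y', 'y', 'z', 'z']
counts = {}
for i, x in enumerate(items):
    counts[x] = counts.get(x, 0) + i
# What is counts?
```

Initial: counts = {}, items = ['z', 'z', 'x', 'y', 'x', 'z', 'y', 'y', 'z', 'z']
i=0, x='z': counts = {'z': 0}
i=1, x='z': counts = {'z': 1}
i=2, x='x': counts = {'z': 1, 'x': 2}
i=3, x='y': counts = {'z': 1, 'x': 2, 'y': 3}
i=4, x='x': counts = {'z': 1, 'x': 6, 'y': 3}
i=5, x='z': counts = {'z': 6, 'x': 6, 'y': 3}
i=6, x='y': counts = {'z': 6, 'x': 6, 'y': 9}
i=7, x='y': counts = {'z': 6, 'x': 6, 'y': 16}
i=8, x='z': counts = {'z': 14, 'x': 6, 'y': 16}
i=9, x='z': counts = {'z': 23, 'x': 6, 'y': 16}

{'z': 23, 'x': 6, 'y': 16}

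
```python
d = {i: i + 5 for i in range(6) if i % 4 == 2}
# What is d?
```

{2: 7}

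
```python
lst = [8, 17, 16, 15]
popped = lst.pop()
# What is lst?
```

[8, 17, 16]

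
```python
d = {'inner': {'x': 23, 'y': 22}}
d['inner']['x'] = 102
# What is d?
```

After line 1: d = {'inner': {'x': 23, 'y': 22}}
After line 2 (inner x overwritten): d = {'inner': {'x': 102, 'y': 22}}

{'inner': {'x': 102, 'y': 22}}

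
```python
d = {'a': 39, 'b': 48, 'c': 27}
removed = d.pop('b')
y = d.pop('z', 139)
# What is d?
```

After line 1: d = {'a': 39, 'b': 48, 'c': 27}
After line 2 (pop 'b' returns 48): d = {'a': 39, 'c': 27}, removed = 48
After line 3 (pop 'z' missing, returns default 139): d = {'a': 39, 'c': 27}, y = 139

{'a': 39, 'c': 27}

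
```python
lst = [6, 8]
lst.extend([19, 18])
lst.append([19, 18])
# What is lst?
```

After line 1: lst = [6, 8]
After line 2 (extend unpacks [19, 18]): lst = [6, 8, 19, 18]
After line 3 (append adds [19, 18] as single element): lst = [6, 8, 19, 18, [19, 18]]

[6, 8, 19, 18, [19, 18]]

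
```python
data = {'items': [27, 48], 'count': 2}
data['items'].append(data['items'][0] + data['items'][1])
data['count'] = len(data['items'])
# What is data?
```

After line 1: data = {'items': [27, 48], 'count': 2}
After line 2 (append 27 + 48 = 75): data = {'items': [27, 48, 75], 'count': 2}
After line 3 (count = len(items) = 3): data = {'items': [27, 48, 75], 'count': 3}

{'items': [27, 48, 75], 'count': 3}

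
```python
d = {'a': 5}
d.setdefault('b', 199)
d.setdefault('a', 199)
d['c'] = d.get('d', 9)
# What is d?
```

After line 1: d = {'a': 5}
After line 2 (setdefault adds 'b'=199): d = {'a': 5, 'b': 199}
After line 3 (setdefault 'a' no-op, already exists): d = {'a': 5, 'b': 199}
After line 4 (get('d', 9) returns default since 'd' not in d): d = {'a': 5, 'b': 199, 'c': 9}

{'a': 5, 'b': 199, 'c': 9}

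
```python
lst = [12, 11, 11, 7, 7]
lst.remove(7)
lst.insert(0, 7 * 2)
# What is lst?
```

After line 1: lst = [12, 11, 11, 7, 7]
After line 2 (remove first 7): lst = [12, 11, 11, 7]
After line 3 (insert 14 at index 0): lst = [14, 12, 11, 11, 7]

[14, 12, 11, 11, 7]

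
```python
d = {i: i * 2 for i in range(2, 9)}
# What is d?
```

{2: 4, 3: 6, 4: 8, 5: 10, 6: 12, 7: 14, 8: 16}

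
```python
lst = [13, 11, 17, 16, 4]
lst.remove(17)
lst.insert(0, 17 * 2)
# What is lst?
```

After line 1: lst = [13, 11, 17, 16, 4]
After line 2 (remove first 17): lst = [13, 11, 16, 4]
After line 3 (insert 34 at index 0): lst = [34, 13, 11, 16, 4]

[34, 13, 11, 16, 4]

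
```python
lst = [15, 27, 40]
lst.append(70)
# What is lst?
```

[15, 27, 40, 70]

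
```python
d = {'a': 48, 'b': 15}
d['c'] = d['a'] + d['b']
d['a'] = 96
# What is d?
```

After line 1: d = {'a': 48, 'b': 15}
After line 2 (d['c'] = 48 + 15): d = {'a': 48, 'b': 15, 'c': 63}
After line 3: d = {'a': 96, 'b': 15, 'c': 63}

{'a': 96, 'b': 15, 'c': 63}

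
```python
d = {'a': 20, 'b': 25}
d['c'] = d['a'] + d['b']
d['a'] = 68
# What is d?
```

After line 1: d = {'a': 20, 'b': 25}
After line 2 (d['c'] = 20 + 25): d = {'a': 20, 'b': 25, 'c': 45}
After line 3: d = {'a': 68, 'b': 25, 'c': 45}

{'a': 68, 'b': 25, 'c': 45}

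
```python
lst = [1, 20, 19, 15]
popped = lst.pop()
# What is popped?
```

15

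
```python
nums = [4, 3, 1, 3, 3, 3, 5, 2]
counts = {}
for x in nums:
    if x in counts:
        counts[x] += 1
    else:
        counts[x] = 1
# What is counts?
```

Initial: counts = {}, nums = [4, 3, 1, 3, 3, 3, 5, 2]
See 4: counts = {4: 1}
See 3: counts = {4: 1, 3: 1}
See 1: counts = {4: 1, 3: 1, 1: 1}
See 3: counts = {4: 1, 3: 2, 1: 1}
See 3: counts = {4: 1, 3: 3, 1: 1}
See 3: counts = {4: 1, 3: 4, 1: 1}
See 5: counts = {4: 1, 3: 4, 1: 1, 5: 1}
See 2: counts = {4: 1, 3: 4, 1: 1, 5: 1, 2: 1}

{4: 1, 3: 4, 1: 1, 5: 1, 2: 1}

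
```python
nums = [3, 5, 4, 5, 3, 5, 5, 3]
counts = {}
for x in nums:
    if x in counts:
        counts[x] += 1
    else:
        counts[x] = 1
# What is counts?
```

Initial: counts = {}, nums = [3, 5, 4, 5, 3, 5, 5, 3]
See 3: counts = {3: 1}
See 5: counts = {3: 1, 5: 1}
See 4: counts = {3: 1, 5: 1, 4: 1}
See 5: counts = {3: 1, 5: 2, 4: 1}
See 3: counts = {3: 2, 5: 2, 4: 1}
See 5: counts = {3: 2, 5: 3, 4: 1}
See 5: counts = {3: 2, 5: 4, 4: 1}
See 3: counts = {3: 3, 5: 4, 4: 1}

{3: 3, 5: 4, 4: 1}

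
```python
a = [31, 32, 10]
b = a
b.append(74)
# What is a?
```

After line 1: a = [31, 32, 10]
After line 2 (b = a is an alias, same object): a = [31, 32, 10], b = [31, 32, 10]
After line 3 (b.append mutates the shared list): a = [31, 32, 10, 74], b = [31, 32, 10, 74]

[31, 32, 10, 74]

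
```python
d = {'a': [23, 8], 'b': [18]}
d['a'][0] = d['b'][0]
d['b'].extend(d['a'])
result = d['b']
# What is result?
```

After line 1: d = {'a': [23, 8], 'b': [18]}
After line 2 (a[0] = b[0] = 18): d = {'a': [18, 8], 'b': [18]}
After line 3 (b.extend(a) appends [18, 8]): d = {'a': [18, 8], 'b': [18, 18, 8]}
After line 4: result = d['b'] = [18, 18, 8]

[18, 18, 8]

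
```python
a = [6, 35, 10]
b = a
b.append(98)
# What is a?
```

After line 1: a = [6, 35, 10]
After line 2 (b = a is an alias, same object): a = [6, 35, 10], b = [6, 35, 10]
After line 3 (b.append mutates the shared list): a = [6, 35, 10, 98], b = [6, 35, 10, 98]

[6, 35, 10, 98]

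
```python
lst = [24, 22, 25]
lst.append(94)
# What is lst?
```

[24, 22, 25, 94]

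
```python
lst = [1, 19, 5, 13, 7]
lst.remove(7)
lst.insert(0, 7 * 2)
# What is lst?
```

After line 1: lst = [1, 19, 5, 13, 7]
After line 2 (remove first 7): lst = [1, 19, 5, 13]
After line 3 (insert 14 at index 0): lst = [14, 1, 19, 5, 13]

[14, 1, 19, 5, 13]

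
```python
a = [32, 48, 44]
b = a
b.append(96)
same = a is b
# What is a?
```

After line 1: a = [32, 48, 44]
After line 2 (b = a is an alias, same object): a = [32, 48, 44], b = [32, 48, 44]
After line 3 (b.append mutates the shared list): a = [32, 48, 44, 96], b = [32, 48, 44, 96]
After line 4 (same = a is b; same object -> True): same = True

[32, 48, 44, 96]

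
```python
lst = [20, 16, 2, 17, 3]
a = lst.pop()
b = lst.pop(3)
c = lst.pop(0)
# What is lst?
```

After line 1: lst = [20, 16, 2, 17, 3]
After line 2 (pop() -> a = 3): lst = [20, 16, 2, 17]
After line 3 (pop(3) -> b = 17): lst = [20, 16, 2]
After line 4 (pop(0) -> c = 20): lst = [16, 2]

[16, 2]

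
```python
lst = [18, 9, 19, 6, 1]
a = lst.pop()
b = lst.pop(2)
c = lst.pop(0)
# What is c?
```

After line 1: lst = [18, 9, 19, 6, 1]
After line 2 (pop() -> a = 1): lst = [18, 9, 19, 6]
After line 3 (pop(2) -> b = 19): lst = [18, 9, 6]
After line 4 (pop(0) -> c = 18): lst = [9, 6]

18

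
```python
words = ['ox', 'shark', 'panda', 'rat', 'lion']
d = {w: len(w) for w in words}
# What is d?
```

{'ox': 2, 'shark': 5, 'panda': 5, 'rat': 3, 'lion': 4}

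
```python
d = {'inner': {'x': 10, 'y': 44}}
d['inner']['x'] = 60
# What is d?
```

After line 1: d = {'inner': {'x': 10, 'y': 44}}
After line 2 (inner x overwritten): d = {'inner': {'x': 60, 'y': 44}}

{'inner': {'x': 60, 'y': 44}}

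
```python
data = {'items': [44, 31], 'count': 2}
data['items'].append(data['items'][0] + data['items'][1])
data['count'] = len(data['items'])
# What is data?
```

After line 1: data = {'items': [44, 31], 'count': 2}
After line 2 (append 44 + 31 = 75): data = {'items': [44, 31, 75], 'count': 2}
After line 3 (count = len(items) = 3): data = {'items': [44, 31, 75], 'count': 3}

{'items': [44, 31, 75], 'count': 3}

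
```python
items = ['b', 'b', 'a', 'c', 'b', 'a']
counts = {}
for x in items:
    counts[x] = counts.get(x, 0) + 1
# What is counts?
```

Initial: counts = {}, items = ['b', 'b', 'a', 'c', 'b', 'a']
See 'b': counts = {'b': 1}
See 'b': counts = {'b': 2}
See 'a': counts = {'b': 2, 'a': 1}
See 'c': counts = {'b': 2, 'a': 1, 'c': 1}
See 'b': counts = {'b': 3, 'a': 1, 'c': 1}
See 'a': counts = {'b': 3, 'a': 2, 'c': 1}

{'b': 3, 'a': 2, 'c': 1}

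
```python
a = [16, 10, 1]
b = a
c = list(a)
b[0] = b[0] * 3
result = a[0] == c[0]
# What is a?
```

After line 1: a = [16, 10, 1]
After line 2 (b = a, alias): a = [16, 10, 1], b = [16, 10, 1]
After line 3 (c = list(a) is a copy, new object): c = [16, 10, 1]
After line 4 (b[0] = 16 * 3 = 48; mutates shared a/b): a = b = [48, 10, 1], c = [16, 10, 1]
After line 5 (a[0] = 48, c[0] = 16; result = False)

[48, 10, 1]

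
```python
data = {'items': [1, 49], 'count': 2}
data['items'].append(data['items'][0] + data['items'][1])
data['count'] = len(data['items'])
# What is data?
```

After line 1: data = {'items': [1, 49], 'count': 2}
After line 2 (append 1 + 49 = 50): data = {'items': [1, 49, 50], 'count': 2}
After line 3 (count = len(items) = 3): data = {'items': [1, 49, 50], 'count': 3}

{'items': [1, 49, 50], 'count': 3}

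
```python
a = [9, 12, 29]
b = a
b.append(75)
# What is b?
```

After line 1: a = [9, 12, 29]
After line 2 (b = a is an alias, same object): a = [9, 12, 29], b = [9, 12, 29]
After line 3 (b.append mutates the shared list): a = [9, 12, 29, 75], b = [9, 12, 29, 75]

[9, 12, 29, 75]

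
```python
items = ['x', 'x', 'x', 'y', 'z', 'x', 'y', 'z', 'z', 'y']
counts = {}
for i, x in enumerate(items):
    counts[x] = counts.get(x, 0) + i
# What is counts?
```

Initial: counts = {}, items = ['x', 'x', 'x', 'y', 'z', 'x', 'y', 'z', 'z', 'y']
i=0, x='x': counts = {'x': 0}
i=1, x='x': counts = {'x': 1}
i=2, x='x': counts = {'x': 3}
i=3, x='y': counts = {'x': 3, 'y': 3}
i=4, x='z': counts = {'x': 3, 'y': 3, 'z': 4}
i=5, x='x': counts = {'x': 8, 'y': 3, 'z': 4}
i=6, x='y': counts = {'x': 8, 'y': 9, 'z': 4}
i=7, x='z': counts = {'x': 8, 'y': 9, 'z': 11}
i=8, x='z': counts = {'x': 8, 'y': 9, 'z': 19}
i=9, x='y': counts = {'x': 8, 'y': 18, 'z': 19}

{'x': 8, 'y': 18, 'z': 19}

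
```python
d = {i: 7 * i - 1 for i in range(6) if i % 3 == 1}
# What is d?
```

{1: 6, 4: 27}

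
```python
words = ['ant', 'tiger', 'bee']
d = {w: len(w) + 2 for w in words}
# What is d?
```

{'ant': 5, 'tiger': 7, 'bee': 5}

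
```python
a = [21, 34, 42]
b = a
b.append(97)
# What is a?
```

After line 1: a = [21, 34, 42]
After line 2 (b = a is an alias, same object): a = [21, 34, 42], b = [21, 34, 42]
After line 3 (b.append mutates the shared list): a = [21, 34, 42, 97], b = [21, 34, 42, 97]

[21, 34, 42, 97]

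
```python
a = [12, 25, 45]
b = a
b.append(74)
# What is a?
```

After line 1: a = [12, 25, 45]
After line 2 (b = a is an alias, same object): a = [12, 25, 45], b = [12, 25, 45]
After line 3 (b.append mutates the shared list): a = [12, 25, 45, 74], b = [12, 25, 45, 74]

[12, 25, 45, 74]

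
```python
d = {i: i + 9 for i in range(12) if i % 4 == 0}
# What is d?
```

{0: 9, 4: 13, 8: 17}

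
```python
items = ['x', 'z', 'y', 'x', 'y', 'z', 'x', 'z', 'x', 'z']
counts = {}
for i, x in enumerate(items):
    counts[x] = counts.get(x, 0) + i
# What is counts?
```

Initial: counts = {}, items = ['x', 'z', 'y', 'x', 'y', 'z', 'x', 'z', 'x', 'z']
i=0, x='x': counts = {'x': 0}
i=1, x='z': counts = {'x': 0, 'z': 1}
i=2, x='y': counts = {'x': 0, 'z': 1, 'y': 2}
i=3, x='x': counts = {'x': 3, 'z': 1, 'y': 2}
i=4, x='y': counts = {'x': 3, 'z': 1, 'y': 6}
i=5, x='z': counts = {'x': 3, 'z': 6, 'y': 6}
i=6, x='x': counts = {'x': 9, 'z': 6, 'y': 6}
i=7, x='z': counts = {'x': 9, 'z': 13, 'y': 6}
i=8, x='x': counts = {'x': 17, 'z': 13, 'y': 6}
i=9, x='z': counts = {'x': 17, 'z': 22, 'y': 6}

{'x': 17, 'z': 22, 'y': 6}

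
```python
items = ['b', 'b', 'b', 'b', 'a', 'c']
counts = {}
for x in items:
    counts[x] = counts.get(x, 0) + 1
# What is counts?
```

Initial: counts = {}, items = ['b', 'b', 'b', 'b', 'a', 'c']
See 'b': counts = {'b': 1}
See 'b': counts = {'b': 2}
See 'b': counts = {'b': 3}
See 'b': counts = {'b': 4}
See 'a': counts = {'b': 4, 'a': 1}
See 'c': counts = {'b': 4, 'a': 1, 'c': 1}

{'b': 4, 'a': 1, 'c': 1}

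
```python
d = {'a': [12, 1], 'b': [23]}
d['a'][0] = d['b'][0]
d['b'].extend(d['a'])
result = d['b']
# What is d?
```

After line 1: d = {'a': [12, 1], 'b': [23]}
After line 2 (a[0] = b[0] = 23): d = {'a': [23, 1], 'b': [23]}
After line 3 (b.extend(a) appends [23, 1]): d = {'a': [23, 1], 'b': [23, 23, 1]}
After line 4: result = d['b'] = [23, 23, 1]

{'a': [23, 1], 'b': [23, 23, 1]}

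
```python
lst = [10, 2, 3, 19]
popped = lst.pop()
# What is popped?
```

19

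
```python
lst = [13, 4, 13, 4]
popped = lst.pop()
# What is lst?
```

[13, 4, 13]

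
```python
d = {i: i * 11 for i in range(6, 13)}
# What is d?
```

{6: 66, 7: 77, 8: 88, 9: 99, 10: 110, 11: 121, 12: 132}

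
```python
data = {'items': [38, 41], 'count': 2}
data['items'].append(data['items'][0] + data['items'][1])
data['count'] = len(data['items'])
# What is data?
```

After line 1: data = {'items': [38, 41], 'count': 2}
After line 2 (append 38 + 41 = 79): data = {'items': [38, 41, 79], 'count': 2}
After line 3 (count = len(items) = 3): data = {'items': [38, 41, 79], 'count': 3}

{'items': [38, 41, 79], 'count': 3}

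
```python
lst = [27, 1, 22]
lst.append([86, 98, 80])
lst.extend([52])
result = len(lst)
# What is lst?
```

After line 1: lst = [27, 1, 22]
After line 2 (append adds [86, 98, 80] as single element): lst = [27, 1, 22, [86, 98, 80]]
After line 3 (extend unpacks [52], adds 52): lst = [27, 1, 22, [86, 98, 80], 52]
After line 4: result = len(lst) = 5

[27, 1, 22, [86, 98, 80], 52]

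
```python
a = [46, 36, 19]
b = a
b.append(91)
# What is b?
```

After line 1: a = [46, 36, 19]
After line 2 (b = a is an alias, same object): a = [46, 36, 19], b = [46, 36, 19]
After line 3 (b.append mutates the shared list): a = [46, 36, 19, 91], b = [46, 36, 19, 91]

[46, 36, 19, 91]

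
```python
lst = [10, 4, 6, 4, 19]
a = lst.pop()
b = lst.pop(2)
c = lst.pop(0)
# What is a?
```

After line 1: lst = [10, 4, 6, 4, 19]
After line 2 (pop() -> a = 19): lst = [10, 4, 6, 4]
After line 3 (pop(2) -> b = 6): lst = [10, 4, 4]
After line 4 (pop(0) -> c = 10): lst = [4, 4]

19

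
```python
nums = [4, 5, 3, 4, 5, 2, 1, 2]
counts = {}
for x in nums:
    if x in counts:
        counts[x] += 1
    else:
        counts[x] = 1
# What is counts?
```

Initial: counts = {}, nums = [4, 5, 3, 4, 5, 2, 1, 2]
See 4: counts = {4: 1}
See 5: counts = {4: 1, 5: 1}
See 3: counts = {4: 1, 5: 1, 3: 1}
See 4: counts = {4: 2, 5: 1, 3: 1}
See 5: counts = {4: 2, 5: 2, 3: 1}
See 2: counts = {4: 2, 5: 2, 3: 1, 2: 1}
See 1: counts = {4: 2, 5: 2, 3: 1, 2: 1, 1: 1}
See 2: counts = {4: 2, 5: 2, 3: 1, 2: 2, 1: 1}

{4: 2, 5: 2, 3: 1, 2: 2, 1: 1}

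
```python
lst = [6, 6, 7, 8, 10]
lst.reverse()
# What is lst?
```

[10, 8, 7, 6, 6]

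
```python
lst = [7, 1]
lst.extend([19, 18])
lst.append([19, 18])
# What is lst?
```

After line 1: lst = [7, 1]
After line 2 (extend unpacks [19, 18]): lst = [7, 1, 19, 18]
After line 3 (append adds [19, 18] as single element): lst = [7, 1, 19, 18, [19, 18]]

[7, 1, 19, 18, [19, 18]]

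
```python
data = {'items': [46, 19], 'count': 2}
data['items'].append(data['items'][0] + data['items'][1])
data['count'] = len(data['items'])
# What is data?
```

After line 1: data = {'items': [46, 19], 'count': 2}
After line 2 (append 46 + 19 = 65): data = {'items': [46, 19, 65], 'count': 2}
After line 3 (count = len(items) = 3): data = {'items': [46, 19, 65], 'count': 3}

{'items': [46, 19, 65], 'count': 3}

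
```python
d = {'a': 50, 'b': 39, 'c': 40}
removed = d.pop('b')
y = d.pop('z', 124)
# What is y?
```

After line 1: d = {'a': 50, 'b': 39, 'c': 40}
After line 2 (pop 'b' returns 39): d = {'a': 50, 'c': 40}, removed = 39
After line 3 (pop 'z' missing, returns default 124): d = {'a': 50, 'c': 40}, y = 124

124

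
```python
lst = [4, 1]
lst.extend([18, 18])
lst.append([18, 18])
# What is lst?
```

After line 1: lst = [4, 1]
After line 2 (extend unpacks [18, 18]): lst = [4, 1, 18, 18]
After line 3 (append adds [18, 18] as single element): lst = [4, 1, 18, 18, [18, 18]]

[4, 1, 18, 18, [18, 18]]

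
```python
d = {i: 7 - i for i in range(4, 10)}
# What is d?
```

{4: 3, 5: 2, 6: 1, 7: 0, 8: -1, 9: -2}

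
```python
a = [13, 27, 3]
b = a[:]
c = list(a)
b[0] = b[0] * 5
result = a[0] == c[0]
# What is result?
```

After line 1: a = [13, 27, 3]
After line 2 (b = a[:], copy): a = [13, 27, 3], b = [13, 27, 3]
After line 3 (c = list(a) is a copy, new object): c = [13, 27, 3]
After line 4 (b[0] = 13 * 5 = 65; only b mutates (copy)): a = [13, 27, 3], b = [65, 27, 3], c = [13, 27, 3]
After line 5 (a[0] = 13, c[0] = 13; result = True)

True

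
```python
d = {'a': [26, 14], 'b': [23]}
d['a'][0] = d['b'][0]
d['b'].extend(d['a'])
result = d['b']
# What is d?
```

After line 1: d = {'a': [26, 14], 'b': [23]}
After line 2 (a[0] = b[0] = 23): d = {'a': [23, 14], 'b': [23]}
After line 3 (b.extend(a) appends [23, 14]): d = {'a': [23, 14], 'b': [23, 23, 14]}
After line 4: result = d['b'] = [23, 23, 14]

{'a': [23, 14], 'b': [23, 23, 14]}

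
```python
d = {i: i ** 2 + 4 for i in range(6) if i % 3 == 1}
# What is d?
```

{1: 5, 4: 20}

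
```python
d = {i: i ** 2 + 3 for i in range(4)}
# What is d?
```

{0: 3, 1: 4, 2: 7, 3: 12}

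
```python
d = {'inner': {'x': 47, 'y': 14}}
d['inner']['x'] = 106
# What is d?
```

After line 1: d = {'inner': {'x': 47, 'y': 14}}
After line 2 (inner x overwritten): d = {'inner': {'x': 106, 'y': 14}}

{'inner': {'x': 106, 'y': 14}}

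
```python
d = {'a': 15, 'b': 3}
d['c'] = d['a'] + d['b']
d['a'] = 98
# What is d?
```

After line 1: d = {'a': 15, 'b': 3}
After line 2 (d['c'] = 15 + 3): d = {'a': 15, 'b': 3, 'c': 18}
After line 3: d = {'a': 98, 'b': 3, 'c': 18}

{'a': 98, 'b': 3, 'c': 18}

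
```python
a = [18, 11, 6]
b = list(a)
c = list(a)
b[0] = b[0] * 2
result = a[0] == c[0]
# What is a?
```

After line 1: a = [18, 11, 6]
After line 2 (b = list(a), copy): a = [18, 11, 6], b = [18, 11, 6]
After line 3 (c = list(a) is a copy, new object): c = [18, 11, 6]
After line 4 (b[0] = 18 * 2 = 36; only b mutates (copy)): a = [18, 11, 6], b = [36, 11, 6], c = [18, 11, 6]
After line 5 (a[0] = 18, c[0] = 18; result = True)

[18, 11, 6]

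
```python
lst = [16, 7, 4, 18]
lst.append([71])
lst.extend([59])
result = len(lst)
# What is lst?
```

After line 1: lst = [16, 7, 4, 18]
After line 2 (append adds [71] as single element): lst = [16, 7, 4, 18, [71]]
After line 3 (extend unpacks [59], adds 59): lst = [16, 7, 4, 18, [71], 59]
After line 4: result = len(lst) = 6

[16, 7, 4, 18, [71], 59]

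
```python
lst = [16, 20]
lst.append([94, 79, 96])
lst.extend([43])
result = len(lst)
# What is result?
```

After line 1: lst = [16, 20]
After line 2 (append adds [94, 79, 96] as single element): lst = [16, 20, [94, 79, 96]]
After line 3 (extend unpacks [43], adds 43): lst = [16, 20, [94, 79, 96], 43]
After line 4: result = len(lst) = 4

4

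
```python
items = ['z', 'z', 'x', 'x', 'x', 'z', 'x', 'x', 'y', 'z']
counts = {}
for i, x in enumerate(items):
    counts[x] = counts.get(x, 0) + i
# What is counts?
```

Initial: counts = {}, items = ['z', 'z', 'x', 'x', 'x', 'z', 'x', 'x', 'y', 'z']
i=0, x='z': counts = {'z': 0}
i=1, x='z': counts = {'z': 1}
i=2, x='x': counts = {'z': 1, 'x': 2}
i=3, x='x': counts = {'z': 1, 'x': 5}
i=4, x='x': counts = {'z': 1, 'x': 9}
i=5, x='z': counts = {'z': 6, 'x': 9}
i=6, x='x': counts = {'z': 6, 'x': 15}
i=7, x='x': counts = {'z': 6, 'x': 22}
i=8, x='y': counts = {'z': 6, 'x': 22, 'y': 8}
i=9, x='z': counts = {'z': 15, 'x': 22, 'y': 8}

{'z': 15, 'x': 22, 'y': 8}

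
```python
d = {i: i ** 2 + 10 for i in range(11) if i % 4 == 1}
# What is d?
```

{1: 11, 5: 35, 9: 91}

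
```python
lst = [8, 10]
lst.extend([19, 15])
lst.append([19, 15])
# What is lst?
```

After line 1: lst = [8, 10]
After line 2 (extend unpacks [19, 15]): lst = [8, 10, 19, 15]
After line 3 (append adds [19, 15] as single element): lst = [8, 10, 19, 15, [19, 15]]

[8, 10, 19, 15, [19, 15]]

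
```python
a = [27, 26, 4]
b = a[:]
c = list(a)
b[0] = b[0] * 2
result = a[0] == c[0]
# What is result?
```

After line 1: a = [27, 26, 4]
After line 2 (b = a[:], copy): a = [27, 26, 4], b = [27, 26, 4]
After line 3 (c = list(a) is a copy, new object): c = [27, 26, 4]
After line 4 (b[0] = 27 * 2 = 54; only b mutates (copy)): a = [27, 26, 4], b = [54, 26, 4], c = [27, 26, 4]
After line 5 (a[0] = 27, c[0] = 27; result = True)

True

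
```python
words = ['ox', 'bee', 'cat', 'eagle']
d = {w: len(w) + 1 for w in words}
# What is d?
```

{'ox': 3, 'bee': 4, 'cat': 4, 'eagle': 6}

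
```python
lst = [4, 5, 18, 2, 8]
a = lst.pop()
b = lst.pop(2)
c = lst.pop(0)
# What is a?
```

After line 1: lst = [4, 5, 18, 2, 8]
After line 2 (pop() -> a = 8): lst = [4, 5, 18, 2]
After line 3 (pop(2) -> b = 18): lst = [4, 5, 2]
After line 4 (pop(0) -> c = 4): lst = [5, 2]

8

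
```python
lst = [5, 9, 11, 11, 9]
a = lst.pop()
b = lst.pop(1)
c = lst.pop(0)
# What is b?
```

After line 1: lst = [5, 9, 11, 11, 9]
After line 2 (pop() -> a = 9): lst = [5, 9, 11, 11]
After line 3 (pop(1) -> b = 9): lst = [5, 11, 11]
After line 4 (pop(0) -> c = 5): lst = [11, 11]

9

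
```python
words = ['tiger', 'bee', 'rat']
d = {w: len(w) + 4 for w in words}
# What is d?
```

{'tiger': 9, 'bee': 7, 'rat': 7}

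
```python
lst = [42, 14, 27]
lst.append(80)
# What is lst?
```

[42, 14, 27, 80]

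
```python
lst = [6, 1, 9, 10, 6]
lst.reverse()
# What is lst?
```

[6, 10, 9, 1, 6]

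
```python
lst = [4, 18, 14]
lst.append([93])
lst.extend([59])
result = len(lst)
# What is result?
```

After line 1: lst = [4, 18, 14]
After line 2 (append adds [93] as single element): lst = [4, 18, 14, [93]]
After line 3 (extend unpacks [59], adds 59): lst = [4, 18, 14, [93], 59]
After line 4: result = len(lst) = 5

5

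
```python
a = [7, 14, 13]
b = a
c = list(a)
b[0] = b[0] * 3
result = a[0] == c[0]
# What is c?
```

After line 1: a = [7, 14, 13]
After line 2 (b = a, alias): a = [7, 14, 13], b = [7, 14, 13]
After line 3 (c = list(a) is a copy, new object): c = [7, 14, 13]
After line 4 (b[0] = 7 * 3 = 21; mutates shared a/b): a = b = [21, 14, 13], c = [7, 14, 13]
After line 5 (a[0] = 21, c[0] = 7; result = False)

[7, 14, 13]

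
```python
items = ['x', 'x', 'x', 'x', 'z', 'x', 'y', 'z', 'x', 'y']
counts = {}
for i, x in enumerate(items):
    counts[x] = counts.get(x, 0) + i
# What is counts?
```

Initial: counts = {}, items = ['x', 'x', 'x', 'x', 'z', 'x', 'y', 'z', 'x', 'y']
i=0, x='x': counts = {'x': 0}
i=1, x='x': counts = {'x': 1}
i=2, x='x': counts = {'x': 3}
i=3, x='x': counts = {'x': 6}
i=4, x='z': counts = {'x': 6, 'z': 4}
i=5, x='x': counts = {'x': 11, 'z': 4}
i=6, x='y': counts = {'x': 11, 'z': 4, 'y': 6}
i=7, x='z': counts = {'x': 11, 'z': 11, 'y': 6}
i=8, x='x': counts = {'x': 19, 'z': 11, 'y': 6}
i=9, x='y': counts = {'x': 19, 'z': 11, 'y': 15}

{'x': 19, 'z': 11, 'y': 15}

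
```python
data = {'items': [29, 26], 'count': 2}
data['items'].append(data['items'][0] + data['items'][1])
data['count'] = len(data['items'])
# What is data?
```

After line 1: data = {'items': [29, 26], 'count': 2}
After line 2 (append 29 + 26 = 55): data = {'items': [29, 26, 55], 'count': 2}
After line 3 (count = len(items) = 3): data = {'items': [29, 26, 55], 'count': 3}

{'items': [29, 26, 55], 'count': 3}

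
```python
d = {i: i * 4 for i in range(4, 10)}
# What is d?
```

{4: 16, 5: 20, 6: 24, 7: 28, 8: 32, 9: 36}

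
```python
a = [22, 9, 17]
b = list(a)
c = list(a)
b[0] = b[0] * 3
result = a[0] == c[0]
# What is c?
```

After line 1: a = [22, 9, 17]
After line 2 (b = list(a), copy): a = [22, 9, 17], b = [22, 9, 17]
After line 3 (c = list(a) is a copy, new object): c = [22, 9, 17]
After line 4 (b[0] = 22 * 3 = 66; only b mutates (copy)): a = [22, 9, 17], b = [66, 9, 17], c = [22, 9, 17]
After line 5 (a[0] = 22, c[0] = 22; result = True)

[22, 9, 17]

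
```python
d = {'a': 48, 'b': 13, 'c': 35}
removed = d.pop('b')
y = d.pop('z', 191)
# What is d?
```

After line 1: d = {'a': 48, 'b': 13, 'c': 35}
After line 2 (pop 'b' returns 13): d = {'a': 48, 'c': 35}, removed = 13
After line 3 (pop 'z' missing, returns default 191): d = {'a': 48, 'c': 35}, y = 191

{'a': 48, 'c': 35}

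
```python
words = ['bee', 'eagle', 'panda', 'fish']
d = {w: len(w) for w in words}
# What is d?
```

{'bee': 3, 'eagle': 5, 'panda': 5, 'fish': 4}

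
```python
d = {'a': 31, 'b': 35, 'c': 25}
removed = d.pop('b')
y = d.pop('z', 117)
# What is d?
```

After line 1: d = {'a': 31, 'b': 35, 'c': 25}
After line 2 (pop 'b' returns 35): d = {'a': 31, 'c': 25}, removed = 35
After line 3 (pop 'z' missing, returns default 117): d = {'a': 31, 'c': 25}, y = 117

{'a': 31, 'c': 25}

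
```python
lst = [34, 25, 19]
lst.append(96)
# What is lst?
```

[34, 25, 19, 96]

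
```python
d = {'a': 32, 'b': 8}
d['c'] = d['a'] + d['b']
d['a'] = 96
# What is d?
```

After line 1: d = {'a': 32, 'b': 8}
After line 2 (d['c'] = 32 + 8): d = {'a': 32, 'b': 8, 'c': 40}
After line 3: d = {'a': 96, 'b': 8, 'c': 40}

{'a': 96, 'b': 8, 'c': 40}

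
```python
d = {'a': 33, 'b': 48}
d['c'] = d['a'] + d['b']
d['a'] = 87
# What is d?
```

After line 1: d = {'a': 33, 'b': 48}
After line 2 (d['c'] = 33 + 48): d = {'a': 33, 'b': 48, 'c': 81}
After line 3: d = {'a': 87, 'b': 48, 'c': 81}

{'a': 87, 'b': 48, 'c': 81}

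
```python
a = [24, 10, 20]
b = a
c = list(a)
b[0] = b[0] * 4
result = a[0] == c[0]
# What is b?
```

After line 1: a = [24, 10, 20]
After line 2 (b = a, alias): a = [24, 10, 20], b = [24, 10, 20]
After line 3 (c = list(a) is a copy, new object): c = [24, 10, 20]
After line 4 (b[0] = 24 * 4 = 96; mutates shared a/b): a = b = [96, 10, 20], c = [24, 10, 20]
After line 5 (a[0] = 96, c[0] = 24; result = False)

[96, 10, 20]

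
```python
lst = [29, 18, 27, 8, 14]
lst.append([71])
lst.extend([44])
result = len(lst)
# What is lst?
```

After line 1: lst = [29, 18, 27, 8, 14]
After line 2 (append adds [71] as single element): lst = [29, 18, 27, 8, 14, [71]]
After line 3 (extend unpacks [44], adds 44): lst = [29, 18, 27, 8, 14, [71], 44]
After line 4: result = len(lst) = 7

[29, 18, 27, 8, 14, [71], 44]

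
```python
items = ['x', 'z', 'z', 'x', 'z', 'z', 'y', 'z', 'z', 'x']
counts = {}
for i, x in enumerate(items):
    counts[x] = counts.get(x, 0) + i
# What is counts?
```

Initial: counts = {}, items = ['x', 'z', 'z', 'x', 'z', 'z', 'y', 'z', 'z', 'x']
i=0, x='x': counts = {'x': 0}
i=1, x='z': counts = {'x': 0, 'z': 1}
i=2, x='z': counts = {'x': 0, 'z': 3}
i=3, x='x': counts = {'x': 3, 'z': 3}
i=4, x='z': counts = {'x': 3, 'z': 7}
i=5, x='z': counts = {'x': 3, 'z': 12}
i=6, x='y': counts = {'x': 3, 'z': 12, 'y': 6}
i=7, x='z': counts = {'x': 3, 'z': 19, 'y': 6}
i=8, x='z': counts = {'x': 3, 'z': 27, 'y': 6}
i=9, x='x': counts = {'x': 12, 'z': 27, 'y': 6}

{'x': 12, 'z': 27, 'y': 6}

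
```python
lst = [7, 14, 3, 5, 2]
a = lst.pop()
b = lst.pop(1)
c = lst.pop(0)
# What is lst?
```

After line 1: lst = [7, 14, 3, 5, 2]
After line 2 (pop() -> a = 2): lst = [7, 14, 3, 5]
After line 3 (pop(1) -> b = 14): lst = [7, 3, 5]
After line 4 (pop(0) -> c = 7): lst = [3, 5]

[3, 5]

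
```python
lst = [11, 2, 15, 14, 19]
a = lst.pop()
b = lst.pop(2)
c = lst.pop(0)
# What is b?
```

After line 1: lst = [11, 2, 15, 14, 19]
After line 2 (pop() -> a = 19): lst = [11, 2, 15, 14]
After line 3 (pop(2) -> b = 15): lst = [11, 2, 14]
After line 4 (pop(0) -> c = 11): lst = [2, 14]

15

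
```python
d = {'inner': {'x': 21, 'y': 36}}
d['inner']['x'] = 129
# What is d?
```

After line 1: d = {'inner': {'x': 21, 'y': 36}}
After line 2 (inner x overwritten): d = {'inner': {'x': 129, 'y': 36}}

{'inner': {'x': 129, 'y': 36}}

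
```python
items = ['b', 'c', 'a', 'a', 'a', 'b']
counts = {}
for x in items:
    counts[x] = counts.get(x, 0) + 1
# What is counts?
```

Initial: counts = {}, items = ['b', 'c', 'a', 'a', 'a', 'b']
See 'b': counts = {'b': 1}
See 'c': counts = {'b': 1, 'c': 1}
See 'a': counts = {'b': 1, 'c': 1, 'a': 1}
See 'a': counts = {'b': 1, 'c': 1, 'a': 2}
See 'a': counts = {'b': 1, 'c': 1, 'a': 3}
See 'b': counts = {'b': 2, 'c': 1, 'a': 3}

{'b': 2, 'c': 1, 'a': 3}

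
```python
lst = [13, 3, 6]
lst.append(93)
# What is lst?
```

[13, 3, 6, 93]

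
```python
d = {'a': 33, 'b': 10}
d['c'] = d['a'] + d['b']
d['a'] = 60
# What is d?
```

After line 1: d = {'a': 33, 'b': 10}
After line 2 (d['c'] = 33 + 10): d = {'a': 33, 'b': 10, 'c': 43}
After line 3: d = {'a': 60, 'b': 10, 'c': 43}

{'a': 60, 'b': 10, 'c': 43}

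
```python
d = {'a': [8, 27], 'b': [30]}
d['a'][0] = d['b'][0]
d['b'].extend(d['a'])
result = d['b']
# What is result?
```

After line 1: d = {'a': [8, 27], 'b': [30]}
After line 2 (a[0] = b[0] = 30): d = {'a': [30, 27], 'b': [30]}
After line 3 (b.extend(a) appends [30, 27]): d = {'a': [30, 27], 'b': [30, 30, 27]}
After line 4: result = d['b'] = [30, 30, 27]

[30, 30, 27]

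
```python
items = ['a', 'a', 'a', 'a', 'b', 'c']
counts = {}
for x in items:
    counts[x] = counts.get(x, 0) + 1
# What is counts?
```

Initial: counts = {}, items = ['a', 'a', 'a', 'a', 'b', 'c']
See 'a': counts = {'a': 1}
See 'a': counts = {'a': 2}
See 'a': counts = {'a': 3}
See 'a': counts = {'a': 4}
See 'b': counts = {'a': 4, 'b': 1}
See 'c': counts = {'a': 4, 'b': 1, 'c': 1}

{'a': 4, 'b': 1, 'c': 1}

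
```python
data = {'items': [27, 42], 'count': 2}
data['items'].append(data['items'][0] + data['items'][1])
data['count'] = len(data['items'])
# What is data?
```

After line 1: data = {'items': [27, 42], 'count': 2}
After line 2 (append 27 + 42 = 69): data = {'items': [27, 42, 69], 'count': 2}
After line 3 (count = len(items) = 3): data = {'items': [27, 42, 69], 'count': 3}

{'items': [27, 42, 69], 'count': 3}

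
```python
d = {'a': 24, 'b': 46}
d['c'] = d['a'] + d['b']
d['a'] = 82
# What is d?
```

After line 1: d = {'a': 24, 'b': 46}
After line 2 (d['c'] = 24 + 46): d = {'a': 24, 'b': 46, 'c': 70}
After line 3: d = {'a': 82, 'b': 46, 'c': 70}

{'a': 82, 'b': 46, 'c': 70}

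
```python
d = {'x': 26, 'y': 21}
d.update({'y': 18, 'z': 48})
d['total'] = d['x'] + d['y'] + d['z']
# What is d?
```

After line 1: d = {'x': 26, 'y': 21}
After line 2 (y overwritten, z added): d = {'x': 26, 'y': 18, 'z': 48}
After line 3 (total = 26 + 18 + 48 = 92): d = {'x': 26, 'y': 18, 'z': 48, 'total': 92}

{'x': 26, 'y': 18, 'z': 48, 'total': 92}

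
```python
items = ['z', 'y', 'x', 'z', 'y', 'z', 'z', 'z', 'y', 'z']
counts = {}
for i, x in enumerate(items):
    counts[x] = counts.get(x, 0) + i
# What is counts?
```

Initial: counts = {}, items = ['z', 'y', 'x', 'z', 'y', 'z', 'z', 'z', 'y', 'z']
i=0, x='z': counts = {'z': 0}
i=1, x='y': counts = {'z': 0, 'y': 1}
i=2, x='x': counts = {'z': 0, 'y': 1, 'x': 2}
i=3, x='z': counts = {'z': 3, 'y': 1, 'x': 2}
i=4, x='y': counts = {'z': 3, 'y': 5, 'x': 2}
i=5, x='z': counts = {'z': 8, 'y': 5, 'x': 2}
i=6, x='z': counts = {'z': 14, 'y': 5, 'x': 2}
i=7, x='z': counts = {'z': 21, 'y': 5, 'x': 2}
i=8, x='y': counts = {'z': 21, 'y': 13, 'x': 2}
i=9, x='z': counts = {'z': 30, 'y': 13, 'x': 2}

{'z': 30, 'y': 13, 'x': 2}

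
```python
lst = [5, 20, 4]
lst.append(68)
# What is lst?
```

[5, 20, 4, 68]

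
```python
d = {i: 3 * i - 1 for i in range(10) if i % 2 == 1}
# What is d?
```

{1: 2, 3: 8, 5: 14, 7: 20, 9: 26}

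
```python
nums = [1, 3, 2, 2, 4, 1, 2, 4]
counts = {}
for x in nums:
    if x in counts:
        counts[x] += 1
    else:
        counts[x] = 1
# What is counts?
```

Initial: counts = {}, nums = [1, 3, 2, 2, 4, 1, 2, 4]
See 1: counts = {1: 1}
See 3: counts = {1: 1, 3: 1}
See 2: counts = {1: 1, 3: 1, 2: 1}
See 2: counts = {1: 1, 3: 1, 2: 2}
See 4: counts = {1: 1, 3: 1, 2: 2, 4: 1}
See 1: counts = {1: 2, 3: 1, 2: 2, 4: 1}
See 2: counts = {1: 2, 3: 1, 2: 3, 4: 1}
See 4: counts = {1: 2, 3: 1, 2: 3, 4: 2}

{1: 2, 3: 1, 2: 3, 4: 2}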